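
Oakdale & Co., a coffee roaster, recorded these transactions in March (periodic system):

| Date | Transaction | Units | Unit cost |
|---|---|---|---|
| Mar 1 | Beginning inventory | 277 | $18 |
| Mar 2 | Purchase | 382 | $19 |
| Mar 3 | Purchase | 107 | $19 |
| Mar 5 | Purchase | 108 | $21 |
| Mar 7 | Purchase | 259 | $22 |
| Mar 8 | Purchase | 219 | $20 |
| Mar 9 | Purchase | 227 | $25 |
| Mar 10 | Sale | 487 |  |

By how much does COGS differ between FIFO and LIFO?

$1,981

FIFO COGS: 277 @ $18 + 210 @ $19 = $8,976
LIFO COGS: 227 @ $25 + 219 @ $20 + 41 @ $22 = $10,957
Difference = |$8,976 − $10,957| = $1,981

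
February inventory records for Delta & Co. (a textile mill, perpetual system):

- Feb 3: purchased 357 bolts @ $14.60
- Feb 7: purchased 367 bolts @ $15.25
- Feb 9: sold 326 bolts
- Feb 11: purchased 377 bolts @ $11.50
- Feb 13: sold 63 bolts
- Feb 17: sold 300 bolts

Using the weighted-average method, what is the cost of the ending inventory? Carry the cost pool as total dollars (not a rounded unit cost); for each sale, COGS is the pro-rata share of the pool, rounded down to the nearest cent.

Ending inventory = $5,463.63

After Feb 3: 357 on hand, pool $5,212.20 (≈ $14.6000 each)
After Feb 7: 724 on hand, pool $10,808.95 (≈ $14.9295 each)
Feb 9, sell 326: 326/724 × $10,808.95 → $4,867.01
After Feb 11: 775 on hand, pool $10,277.44 (≈ $13.2612 each)
Feb 13, sell 63: 63/775 × $10,277.44 → $835.45
Feb 17, sell 300: 300/712 × $9,441.99 → $3,978.36
Total COGS = $4,867.01 + $835.45 + $3,978.36 = $9,680.82
Ending inventory (cost pool remaining) = $5,463.63
Check: goods available $15,144.45 = COGS $9,680.82 + ending $5,463.63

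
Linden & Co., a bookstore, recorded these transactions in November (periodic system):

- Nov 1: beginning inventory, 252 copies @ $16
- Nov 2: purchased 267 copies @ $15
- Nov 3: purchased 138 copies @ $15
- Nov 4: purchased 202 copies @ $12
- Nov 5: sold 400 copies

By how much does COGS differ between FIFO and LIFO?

FIFO COGS: 252 @ $16 + 148 @ $15 = $6,252
LIFO COGS: 202 @ $12 + 138 @ $15 + 60 @ $15 = $5,394
Difference = |$6,252 − $5,394| = $858

$858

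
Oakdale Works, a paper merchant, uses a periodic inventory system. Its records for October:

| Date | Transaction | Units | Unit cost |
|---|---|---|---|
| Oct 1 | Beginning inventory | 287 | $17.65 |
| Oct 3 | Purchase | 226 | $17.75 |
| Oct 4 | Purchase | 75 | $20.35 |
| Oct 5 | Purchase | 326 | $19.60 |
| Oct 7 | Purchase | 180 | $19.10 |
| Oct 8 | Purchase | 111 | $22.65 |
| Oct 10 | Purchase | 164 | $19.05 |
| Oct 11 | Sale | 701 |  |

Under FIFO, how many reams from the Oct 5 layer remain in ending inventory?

213

Oct 11, 701 sold [FIFO — oldest first]: 287 @ $17.65 + 226 @ $17.75 + 75 @ $20.35 + 113 @ $19.60 = $12,818.10
Ending inventory: 213 @ $19.60 + 180 @ $19.10 + 111 @ $22.65 + 164 @ $19.05 = $13,251.15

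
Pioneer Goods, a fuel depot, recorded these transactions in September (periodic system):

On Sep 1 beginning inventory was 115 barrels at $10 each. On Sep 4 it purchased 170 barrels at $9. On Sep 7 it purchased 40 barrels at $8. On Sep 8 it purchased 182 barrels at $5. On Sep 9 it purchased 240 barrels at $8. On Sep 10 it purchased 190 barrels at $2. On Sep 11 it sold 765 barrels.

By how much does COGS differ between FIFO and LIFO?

FIFO COGS: 115 @ $10 + 170 @ $9 + 40 @ $8 + 182 @ $5 + 240 @ $8 + 18 @ $2 = $5,866
LIFO COGS: 190 @ $2 + 240 @ $8 + 182 @ $5 + 40 @ $8 + 113 @ $9 = $4,547
Difference = |$5,866 − $4,547| = $1,319

$1,319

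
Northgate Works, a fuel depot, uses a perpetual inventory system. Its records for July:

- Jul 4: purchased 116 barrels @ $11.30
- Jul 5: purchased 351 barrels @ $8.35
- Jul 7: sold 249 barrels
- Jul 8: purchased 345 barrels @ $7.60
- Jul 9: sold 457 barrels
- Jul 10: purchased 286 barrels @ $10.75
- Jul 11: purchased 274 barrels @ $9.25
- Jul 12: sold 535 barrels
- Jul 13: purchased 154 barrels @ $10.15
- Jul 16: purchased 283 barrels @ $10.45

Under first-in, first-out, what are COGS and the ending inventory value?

COGS = $11,260.90; ending inventory = $5,732.20

Jul 7, 249 sold [FIFO — oldest first]: 116 @ $11.30 + 133 @ $8.35 = $2,421.35
Jul 9, 457 sold [FIFO — oldest first]: 218 @ $8.35 + 239 @ $7.60 = $3,636.70
Jul 12, 535 sold [FIFO — oldest first]: 106 @ $7.60 + 286 @ $10.75 + 143 @ $9.25 = $5,202.85
Total COGS = $2,421.35 + $3,636.70 + $5,202.85 = $11,260.90
Ending inventory: 131 @ $9.25 + 154 @ $10.15 + 283 @ $10.45 = $5,732.20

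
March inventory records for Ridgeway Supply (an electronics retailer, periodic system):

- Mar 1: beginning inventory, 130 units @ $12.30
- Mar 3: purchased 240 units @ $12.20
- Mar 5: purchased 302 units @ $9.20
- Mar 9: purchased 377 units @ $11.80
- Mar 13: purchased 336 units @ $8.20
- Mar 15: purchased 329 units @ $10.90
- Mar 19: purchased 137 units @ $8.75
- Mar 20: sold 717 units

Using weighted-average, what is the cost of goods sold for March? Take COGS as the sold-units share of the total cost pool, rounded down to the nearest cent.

Mar 20, sell 717: 717/1851 × $19,294.05 → $7,473.70
Ending inventory (cost pool remaining) = $11,820.35

COGS = $7,473.70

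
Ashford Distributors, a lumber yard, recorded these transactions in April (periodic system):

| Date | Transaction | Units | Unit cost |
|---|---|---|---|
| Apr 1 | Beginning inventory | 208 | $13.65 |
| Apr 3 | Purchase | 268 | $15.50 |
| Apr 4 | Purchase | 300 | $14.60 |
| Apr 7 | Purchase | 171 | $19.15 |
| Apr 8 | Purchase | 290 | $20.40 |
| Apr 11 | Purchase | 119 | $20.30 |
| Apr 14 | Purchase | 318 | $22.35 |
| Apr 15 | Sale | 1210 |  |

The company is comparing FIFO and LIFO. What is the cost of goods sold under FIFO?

FIFO COGS: 208 @ $13.65 + 268 @ $15.50 + 300 @ $14.60 + 171 @ $19.15 + 263 @ $20.40 = $20,013.05
LIFO COGS: 318 @ $22.35 + 119 @ $20.30 + 290 @ $20.40 + 171 @ $19.15 + 300 @ $14.60 + 12 @ $15.50 = $23,279.65

COGS = $20,013.05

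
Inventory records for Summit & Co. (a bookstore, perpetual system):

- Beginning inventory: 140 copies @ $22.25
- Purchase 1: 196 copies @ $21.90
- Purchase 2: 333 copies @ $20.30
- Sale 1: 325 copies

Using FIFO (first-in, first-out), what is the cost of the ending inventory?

Sale 1 (325) [FIFO — oldest first]: 140 @ $22.25 + 185 @ $21.90 = $7,166.50
Ending inventory: 11 @ $21.90 + 333 @ $20.30 = $7,000.80

Ending inventory = $7,000.80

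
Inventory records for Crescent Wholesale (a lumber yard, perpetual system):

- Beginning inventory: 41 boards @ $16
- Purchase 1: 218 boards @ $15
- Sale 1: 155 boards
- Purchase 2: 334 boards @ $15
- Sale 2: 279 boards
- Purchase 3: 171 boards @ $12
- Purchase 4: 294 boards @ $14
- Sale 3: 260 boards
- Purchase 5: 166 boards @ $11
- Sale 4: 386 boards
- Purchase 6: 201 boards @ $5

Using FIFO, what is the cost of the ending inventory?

Sale 1 (155) [FIFO — oldest first]: 41 @ $16 + 114 @ $15 = $2,366
Sale 2 (279) [FIFO — oldest first]: 104 @ $15 + 175 @ $15 = $4,185
Sale 3 (260) [FIFO — oldest first]: 159 @ $15 + 101 @ $12 = $3,597
Sale 4 (386) [FIFO — oldest first]: 70 @ $12 + 294 @ $14 + 22 @ $11 = $5,198
Total COGS = $2,366 + $4,185 + $3,597 + $5,198 = $15,346
Ending inventory: 144 @ $11 + 201 @ $5 = $2,589

Ending inventory = $2,589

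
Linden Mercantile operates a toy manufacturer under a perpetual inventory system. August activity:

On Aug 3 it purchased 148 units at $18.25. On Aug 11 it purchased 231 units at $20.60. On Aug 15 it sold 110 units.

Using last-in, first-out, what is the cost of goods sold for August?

COGS = $2,266.00

Aug 15, 110 sold [LIFO — newest first]: 110 @ $20.60 = $2,266.00
Ending inventory: 148 @ $18.25 + 121 @ $20.60 = $5,193.60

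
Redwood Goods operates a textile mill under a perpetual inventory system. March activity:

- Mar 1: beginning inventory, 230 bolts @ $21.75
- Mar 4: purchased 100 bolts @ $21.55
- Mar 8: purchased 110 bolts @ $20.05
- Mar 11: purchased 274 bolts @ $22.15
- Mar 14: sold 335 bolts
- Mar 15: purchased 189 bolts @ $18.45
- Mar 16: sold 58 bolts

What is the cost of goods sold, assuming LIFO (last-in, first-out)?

COGS = $8,362.25

Mar 14, 335 sold [LIFO — newest first]: 274 @ $22.15 + 61 @ $20.05 = $7,292.15
Mar 16, 58 sold [LIFO — newest first]: 58 @ $18.45 = $1,070.10
Total COGS = $7,292.15 + $1,070.10 = $8,362.25
Ending inventory: 230 @ $21.75 + 100 @ $21.55 + 49 @ $20.05 + 131 @ $18.45 = $10,556.90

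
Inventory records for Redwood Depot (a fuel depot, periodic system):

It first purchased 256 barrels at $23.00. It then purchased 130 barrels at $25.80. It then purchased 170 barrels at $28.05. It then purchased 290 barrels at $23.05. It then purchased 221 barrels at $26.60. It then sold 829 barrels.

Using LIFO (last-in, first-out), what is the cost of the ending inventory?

Ending inventory = $5,474.00

Sale 1 (829) [LIFO — newest first]: 221 @ $26.60 + 290 @ $23.05 + 170 @ $28.05 + 130 @ $25.80 + 18 @ $23.00 = $21,099.60
Ending inventory: 238 @ $23.00 = $5,474.00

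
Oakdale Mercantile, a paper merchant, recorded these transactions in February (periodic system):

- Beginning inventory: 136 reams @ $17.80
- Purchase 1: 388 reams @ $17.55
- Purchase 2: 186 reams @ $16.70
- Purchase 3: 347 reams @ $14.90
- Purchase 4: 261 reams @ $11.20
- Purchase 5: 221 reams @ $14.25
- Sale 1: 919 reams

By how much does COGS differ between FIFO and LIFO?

FIFO COGS: 136 @ $17.80 + 388 @ $17.55 + 186 @ $16.70 + 209 @ $14.90 = $15,450.50
LIFO COGS: 221 @ $14.25 + 261 @ $11.20 + 347 @ $14.90 + 90 @ $16.70 = $12,745.75
Difference = |$15,450.50 − $12,745.75| = $2,704.75

$2,704.75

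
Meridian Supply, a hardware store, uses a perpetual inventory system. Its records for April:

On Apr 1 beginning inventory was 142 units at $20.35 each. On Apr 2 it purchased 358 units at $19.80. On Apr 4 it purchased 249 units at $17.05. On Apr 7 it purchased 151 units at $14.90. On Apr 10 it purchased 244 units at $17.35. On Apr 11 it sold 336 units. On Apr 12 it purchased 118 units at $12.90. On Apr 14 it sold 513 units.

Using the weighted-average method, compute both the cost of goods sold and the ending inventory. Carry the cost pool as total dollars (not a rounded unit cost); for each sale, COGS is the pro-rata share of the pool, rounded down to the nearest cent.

After Apr 1: 142 on hand, pool $2,889.70 (≈ $20.3500 each)
After Apr 2: 500 on hand, pool $9,978.10 (≈ $19.9562 each)
After Apr 4: 749 on hand, pool $14,223.55 (≈ $18.9901 each)
After Apr 7: 900 on hand, pool $16,473.45 (≈ $18.3038 each)
After Apr 10: 1144 on hand, pool $20,706.85 (≈ $18.1004 each)
Apr 11, sell 336: 336/1144 × $20,706.85 → $6,081.73
After Apr 12: 926 on hand, pool $16,147.32 (≈ $17.4377 each)
Apr 14, sell 513: 513/926 × $16,147.32 → $8,945.54
Total COGS = $6,081.73 + $8,945.54 = $15,027.27
Ending inventory (cost pool remaining) = $7,201.78
Check: goods available $22,229.05 = COGS $15,027.27 + ending $7,201.78

COGS = $15,027.27; ending inventory = $7,201.78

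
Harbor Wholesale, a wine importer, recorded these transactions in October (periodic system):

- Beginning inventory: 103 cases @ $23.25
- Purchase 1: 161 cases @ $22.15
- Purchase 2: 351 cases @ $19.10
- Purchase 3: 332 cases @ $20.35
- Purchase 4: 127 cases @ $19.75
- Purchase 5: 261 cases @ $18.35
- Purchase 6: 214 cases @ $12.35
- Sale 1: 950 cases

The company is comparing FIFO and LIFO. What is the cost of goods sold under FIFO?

COGS = $19,480.45

FIFO COGS: 103 @ $23.25 + 161 @ $22.15 + 351 @ $19.10 + 332 @ $20.35 + 3 @ $19.75 = $19,480.45
LIFO COGS: 214 @ $12.35 + 261 @ $18.35 + 127 @ $19.75 + 332 @ $20.35 + 16 @ $19.10 = $17,002.30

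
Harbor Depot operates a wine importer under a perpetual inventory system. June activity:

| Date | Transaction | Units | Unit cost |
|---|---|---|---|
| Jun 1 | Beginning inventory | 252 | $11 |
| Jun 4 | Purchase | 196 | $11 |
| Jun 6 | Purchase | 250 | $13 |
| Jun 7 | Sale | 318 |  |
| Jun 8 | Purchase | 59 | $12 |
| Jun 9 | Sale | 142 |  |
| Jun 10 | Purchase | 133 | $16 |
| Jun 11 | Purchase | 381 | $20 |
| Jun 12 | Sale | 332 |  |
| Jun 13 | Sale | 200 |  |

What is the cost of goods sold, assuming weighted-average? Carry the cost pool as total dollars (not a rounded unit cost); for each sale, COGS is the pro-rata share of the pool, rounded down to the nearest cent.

COGS = $14,079.49

After Jun 1: 252 on hand, pool $2,772.00 (≈ $11.0000 each)
After Jun 4: 448 on hand, pool $4,928.00 (≈ $11.0000 each)
After Jun 6: 698 on hand, pool $8,178.00 (≈ $11.7163 each)
Jun 7, sell 318: 318/698 × $8,178.00 → $3,725.79
After Jun 8: 439 on hand, pool $5,160.21 (≈ $11.7545 each)
Jun 9, sell 142: 142/439 × $5,160.21 → $1,669.13
After Jun 10: 430 on hand, pool $5,619.08 (≈ $13.0676 each)
After Jun 11: 811 on hand, pool $13,239.08 (≈ $16.3244 each)
Jun 12, sell 332: 332/811 × $13,239.08 → $5,419.69
Jun 13, sell 200: 200/479 × $7,819.39 → $3,264.88
Total COGS = $3,725.79 + $1,669.13 + $5,419.69 + $3,264.88 = $14,079.49
Ending inventory (cost pool remaining) = $4,554.51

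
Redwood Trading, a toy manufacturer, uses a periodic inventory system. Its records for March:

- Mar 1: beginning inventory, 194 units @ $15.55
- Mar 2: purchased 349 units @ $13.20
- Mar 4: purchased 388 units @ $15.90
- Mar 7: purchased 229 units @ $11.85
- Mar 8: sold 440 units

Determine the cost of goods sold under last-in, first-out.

Mar 8, 440 sold [LIFO — newest first]: 229 @ $11.85 + 211 @ $15.90 = $6,068.55
Ending inventory: 194 @ $15.55 + 349 @ $13.20 + 177 @ $15.90 = $10,437.80

COGS = $6,068.55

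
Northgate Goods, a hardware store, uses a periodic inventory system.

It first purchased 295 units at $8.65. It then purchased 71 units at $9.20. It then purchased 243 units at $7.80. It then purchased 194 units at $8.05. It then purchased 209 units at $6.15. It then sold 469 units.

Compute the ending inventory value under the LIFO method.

Ending inventory = $4,585.55

Sale 1 (469) [LIFO — newest first]: 209 @ $6.15 + 194 @ $8.05 + 66 @ $7.80 = $3,361.85
Ending inventory: 295 @ $8.65 + 71 @ $9.20 + 177 @ $7.80 = $4,585.55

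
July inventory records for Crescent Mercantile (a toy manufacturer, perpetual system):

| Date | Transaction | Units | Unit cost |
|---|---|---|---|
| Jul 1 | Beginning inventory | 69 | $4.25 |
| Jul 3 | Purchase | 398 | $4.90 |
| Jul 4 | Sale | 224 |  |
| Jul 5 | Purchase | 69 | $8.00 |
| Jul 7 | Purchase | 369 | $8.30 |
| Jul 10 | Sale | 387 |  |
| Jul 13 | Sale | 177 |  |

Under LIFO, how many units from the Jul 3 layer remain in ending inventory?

48

Jul 4, 224 sold [LIFO — newest first]: 224 @ $4.90 = $1,097.60
Jul 10, 387 sold [LIFO — newest first]: 369 @ $8.30 + 18 @ $8.00 = $3,206.70
Jul 13, 177 sold [LIFO — newest first]: 51 @ $8.00 + 126 @ $4.90 = $1,025.40
Total COGS = $1,097.60 + $3,206.70 + $1,025.40 = $5,329.70
Ending inventory: 69 @ $4.25 + 48 @ $4.90 = $528.45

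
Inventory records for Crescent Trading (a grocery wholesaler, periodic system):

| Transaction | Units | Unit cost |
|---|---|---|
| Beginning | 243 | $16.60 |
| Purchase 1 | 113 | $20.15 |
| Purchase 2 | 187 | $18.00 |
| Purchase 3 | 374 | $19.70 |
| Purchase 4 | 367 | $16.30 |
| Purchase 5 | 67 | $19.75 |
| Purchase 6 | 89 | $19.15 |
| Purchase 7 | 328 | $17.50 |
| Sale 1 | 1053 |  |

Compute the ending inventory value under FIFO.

Sale 1 (1053) [FIFO — oldest first]: 243 @ $16.60 + 113 @ $20.15 + 187 @ $18.00 + 374 @ $19.70 + 136 @ $16.30 = $19,261.35
Ending inventory: 231 @ $16.30 + 67 @ $19.75 + 89 @ $19.15 + 328 @ $17.50 = $12,532.90

Ending inventory = $12,532.90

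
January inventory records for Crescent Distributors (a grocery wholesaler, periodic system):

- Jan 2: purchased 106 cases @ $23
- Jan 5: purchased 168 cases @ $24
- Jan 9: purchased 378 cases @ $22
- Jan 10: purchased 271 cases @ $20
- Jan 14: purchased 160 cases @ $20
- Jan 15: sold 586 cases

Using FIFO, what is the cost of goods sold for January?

Jan 15, 586 sold [FIFO — oldest first]: 106 @ $23 + 168 @ $24 + 312 @ $22 = $13,334
Ending inventory: 66 @ $22 + 271 @ $20 + 160 @ $20 = $10,072

COGS = $13,334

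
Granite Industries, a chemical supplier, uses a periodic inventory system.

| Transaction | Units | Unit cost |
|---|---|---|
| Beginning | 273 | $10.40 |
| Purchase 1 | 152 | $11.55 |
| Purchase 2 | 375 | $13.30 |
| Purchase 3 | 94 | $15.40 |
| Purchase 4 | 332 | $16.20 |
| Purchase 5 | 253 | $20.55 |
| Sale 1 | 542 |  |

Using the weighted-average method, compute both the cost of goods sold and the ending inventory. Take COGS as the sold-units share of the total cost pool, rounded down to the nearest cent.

COGS = $7,918.34; ending inventory = $13,689.11

Sale 1, sell 542: 542/1479 × $21,607.45 → $7,918.34
Ending inventory (cost pool remaining) = $13,689.11
Check: goods available $21,607.45 = COGS $7,918.34 + ending $13,689.11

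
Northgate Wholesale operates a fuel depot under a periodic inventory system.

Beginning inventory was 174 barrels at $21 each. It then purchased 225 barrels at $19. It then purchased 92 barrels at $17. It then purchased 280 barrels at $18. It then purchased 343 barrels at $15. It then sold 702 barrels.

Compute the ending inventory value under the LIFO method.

Sale 1 (702) [LIFO — newest first]: 343 @ $15 + 280 @ $18 + 79 @ $17 = $11,528
Ending inventory: 174 @ $21 + 225 @ $19 + 13 @ $17 = $8,150
Check: goods available $19,678 = COGS $11,528 + ending $8,150

Ending inventory = $8,150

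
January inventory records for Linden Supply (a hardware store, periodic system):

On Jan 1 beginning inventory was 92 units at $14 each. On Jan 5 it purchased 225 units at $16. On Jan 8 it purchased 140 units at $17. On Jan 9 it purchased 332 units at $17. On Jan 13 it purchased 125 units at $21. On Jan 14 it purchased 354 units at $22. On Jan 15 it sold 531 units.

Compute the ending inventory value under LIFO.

Jan 15, 531 sold [LIFO — newest first]: 354 @ $22 + 125 @ $21 + 52 @ $17 = $11,297
Ending inventory: 92 @ $14 + 225 @ $16 + 140 @ $17 + 280 @ $17 = $12,028

Ending inventory = $12,028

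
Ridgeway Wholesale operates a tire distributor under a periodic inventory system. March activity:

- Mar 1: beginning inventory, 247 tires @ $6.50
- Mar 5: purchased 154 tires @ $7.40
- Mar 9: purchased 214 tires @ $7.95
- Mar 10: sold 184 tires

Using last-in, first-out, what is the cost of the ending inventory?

Mar 10, 184 sold [LIFO — newest first]: 184 @ $7.95 = $1,462.80
Ending inventory: 247 @ $6.50 + 154 @ $7.40 + 30 @ $7.95 = $2,983.60

Ending inventory = $2,983.60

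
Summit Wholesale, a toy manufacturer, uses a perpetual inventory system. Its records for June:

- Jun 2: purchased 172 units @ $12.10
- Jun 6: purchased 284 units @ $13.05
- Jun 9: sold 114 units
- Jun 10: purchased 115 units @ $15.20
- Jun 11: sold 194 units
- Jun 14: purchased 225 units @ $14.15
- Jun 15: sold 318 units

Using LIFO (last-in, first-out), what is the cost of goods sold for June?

COGS = $8,662.15

Jun 9, 114 sold [LIFO — newest first]: 114 @ $13.05 = $1,487.70
Jun 11, 194 sold [LIFO — newest first]: 115 @ $15.20 + 79 @ $13.05 = $2,778.95
Jun 15, 318 sold [LIFO — newest first]: 225 @ $14.15 + 91 @ $13.05 + 2 @ $12.10 = $4,395.50
Total COGS = $1,487.70 + $2,778.95 + $4,395.50 = $8,662.15
Ending inventory: 170 @ $12.10 = $2,057.00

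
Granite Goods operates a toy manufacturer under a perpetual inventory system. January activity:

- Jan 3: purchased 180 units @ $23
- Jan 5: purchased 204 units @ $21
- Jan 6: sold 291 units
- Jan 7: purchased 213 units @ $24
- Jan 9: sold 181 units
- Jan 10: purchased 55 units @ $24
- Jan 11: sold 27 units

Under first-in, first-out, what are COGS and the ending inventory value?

Jan 6, 291 sold [FIFO — oldest first]: 180 @ $23 + 111 @ $21 = $6,471
Jan 9, 181 sold [FIFO — oldest first]: 93 @ $21 + 88 @ $24 = $4,065
Jan 11, 27 sold [FIFO — oldest first]: 27 @ $24 = $648
Total COGS = $6,471 + $4,065 + $648 = $11,184
Ending inventory: 98 @ $24 + 55 @ $24 = $3,672
Check: goods available $14,856 = COGS $11,184 + ending $3,672

COGS = $11,184; ending inventory = $3,672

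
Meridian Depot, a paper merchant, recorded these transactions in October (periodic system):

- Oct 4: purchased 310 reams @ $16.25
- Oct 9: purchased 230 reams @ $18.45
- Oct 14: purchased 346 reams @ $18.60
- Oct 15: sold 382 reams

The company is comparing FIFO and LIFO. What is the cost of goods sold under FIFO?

FIFO COGS: 310 @ $16.25 + 72 @ $18.45 = $6,365.90
LIFO COGS: 346 @ $18.60 + 36 @ $18.45 = $7,099.80

COGS = $6,365.90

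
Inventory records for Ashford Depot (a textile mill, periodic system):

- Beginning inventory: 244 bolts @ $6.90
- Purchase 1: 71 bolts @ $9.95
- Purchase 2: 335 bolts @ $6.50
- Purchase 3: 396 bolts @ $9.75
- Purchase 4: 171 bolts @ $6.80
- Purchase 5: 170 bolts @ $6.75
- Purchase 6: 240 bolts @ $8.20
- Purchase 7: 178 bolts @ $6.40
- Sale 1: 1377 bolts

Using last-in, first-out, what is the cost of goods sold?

COGS = $10,721.50

Sale 1 (1377) [LIFO — newest first]: 178 @ $6.40 + 240 @ $8.20 + 170 @ $6.75 + 171 @ $6.80 + 396 @ $9.75 + 222 @ $6.50 = $10,721.50
Ending inventory: 244 @ $6.90 + 71 @ $9.95 + 113 @ $6.50 = $3,124.55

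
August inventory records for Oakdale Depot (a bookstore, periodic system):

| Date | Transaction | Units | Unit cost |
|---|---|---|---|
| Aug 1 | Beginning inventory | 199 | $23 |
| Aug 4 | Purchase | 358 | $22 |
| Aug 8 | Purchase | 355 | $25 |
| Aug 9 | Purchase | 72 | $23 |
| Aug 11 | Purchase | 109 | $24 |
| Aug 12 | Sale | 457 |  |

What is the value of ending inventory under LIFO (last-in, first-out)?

Ending inventory = $14,428

Aug 12, 457 sold [LIFO — newest first]: 109 @ $24 + 72 @ $23 + 276 @ $25 = $11,172
Ending inventory: 199 @ $23 + 358 @ $22 + 79 @ $25 = $14,428
Check: goods available $25,600 = COGS $11,172 + ending $14,428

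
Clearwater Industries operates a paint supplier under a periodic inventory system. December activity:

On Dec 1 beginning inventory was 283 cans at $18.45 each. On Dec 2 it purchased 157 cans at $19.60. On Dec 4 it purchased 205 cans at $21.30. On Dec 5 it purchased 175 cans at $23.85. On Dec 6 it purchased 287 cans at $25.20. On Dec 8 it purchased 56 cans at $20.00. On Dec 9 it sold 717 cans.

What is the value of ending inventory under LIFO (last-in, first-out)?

Ending inventory = $8,426.35

Dec 9, 717 sold [LIFO — newest first]: 56 @ $20.00 + 287 @ $25.20 + 175 @ $23.85 + 199 @ $21.30 = $16,764.85
Ending inventory: 283 @ $18.45 + 157 @ $19.60 + 6 @ $21.30 = $8,426.35
Check: goods available $25,191.20 = COGS $16,764.85 + ending $8,426.35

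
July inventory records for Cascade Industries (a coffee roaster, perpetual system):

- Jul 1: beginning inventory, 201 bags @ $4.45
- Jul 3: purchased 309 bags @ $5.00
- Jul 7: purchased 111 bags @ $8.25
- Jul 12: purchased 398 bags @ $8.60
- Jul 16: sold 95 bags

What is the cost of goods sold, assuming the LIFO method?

COGS = $817.00

Jul 16, 95 sold [LIFO — newest first]: 95 @ $8.60 = $817.00
Ending inventory: 201 @ $4.45 + 309 @ $5.00 + 111 @ $8.25 + 303 @ $8.60 = $5,961.00
Check: goods available $6,778.00 = COGS $817.00 + ending $5,961.00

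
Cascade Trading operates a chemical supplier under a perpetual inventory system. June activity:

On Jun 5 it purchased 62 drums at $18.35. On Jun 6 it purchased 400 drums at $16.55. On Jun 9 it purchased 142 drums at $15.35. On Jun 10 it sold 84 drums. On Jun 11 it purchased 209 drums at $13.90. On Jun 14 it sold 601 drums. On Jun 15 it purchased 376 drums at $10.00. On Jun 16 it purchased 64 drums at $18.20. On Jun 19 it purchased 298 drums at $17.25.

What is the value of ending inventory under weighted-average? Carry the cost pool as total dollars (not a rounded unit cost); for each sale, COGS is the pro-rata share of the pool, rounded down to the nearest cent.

Ending inventory = $12,077.57

After Jun 5: 62 on hand, pool $1,137.70 (≈ $18.3500 each)
After Jun 6: 462 on hand, pool $7,757.70 (≈ $16.7916 each)
After Jun 9: 604 on hand, pool $9,937.40 (≈ $16.4526 each)
Jun 10, sell 84: 84/604 × $9,937.40 → $1,382.02
After Jun 11: 729 on hand, pool $11,460.48 (≈ $15.7208 each)
Jun 14, sell 601: 601/729 × $11,460.48 → $9,448.21
After Jun 15: 504 on hand, pool $5,772.27 (≈ $11.4529 each)
After Jun 16: 568 on hand, pool $6,937.07 (≈ $12.2132 each)
After Jun 19: 866 on hand, pool $12,077.57 (≈ $13.9464 each)
Total COGS = $1,382.02 + $9,448.21 = $10,830.23
Ending inventory (cost pool remaining) = $12,077.57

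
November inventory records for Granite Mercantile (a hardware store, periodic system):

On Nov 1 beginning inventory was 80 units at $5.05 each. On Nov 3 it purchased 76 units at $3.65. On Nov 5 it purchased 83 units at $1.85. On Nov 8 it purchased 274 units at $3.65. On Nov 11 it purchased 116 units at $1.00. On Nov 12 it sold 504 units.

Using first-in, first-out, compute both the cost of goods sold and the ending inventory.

Nov 12, 504 sold [FIFO — oldest first]: 80 @ $5.05 + 76 @ $3.65 + 83 @ $1.85 + 265 @ $3.65 = $1,802.20
Ending inventory: 9 @ $3.65 + 116 @ $1.00 = $148.85
Check: goods available $1,951.05 = COGS $1,802.20 + ending $148.85

COGS = $1,802.20; ending inventory = $148.85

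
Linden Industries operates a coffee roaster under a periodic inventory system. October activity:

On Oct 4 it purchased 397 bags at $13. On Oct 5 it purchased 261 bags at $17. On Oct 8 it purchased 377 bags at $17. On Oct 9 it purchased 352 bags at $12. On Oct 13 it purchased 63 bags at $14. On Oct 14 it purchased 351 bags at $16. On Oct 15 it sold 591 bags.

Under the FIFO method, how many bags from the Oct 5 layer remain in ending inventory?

Oct 15, 591 sold [FIFO — oldest first]: 397 @ $13 + 194 @ $17 = $8,459
Ending inventory: 67 @ $17 + 377 @ $17 + 352 @ $12 + 63 @ $14 + 351 @ $16 = $18,270
Check: goods available $26,729 = COGS $8,459 + ending $18,270

67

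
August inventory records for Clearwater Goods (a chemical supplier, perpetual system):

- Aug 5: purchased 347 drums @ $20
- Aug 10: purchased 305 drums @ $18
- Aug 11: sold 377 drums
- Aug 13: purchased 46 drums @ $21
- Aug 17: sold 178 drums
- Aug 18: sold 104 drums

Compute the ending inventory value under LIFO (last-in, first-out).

Ending inventory = $780

Aug 11, 377 sold [LIFO — newest first]: 305 @ $18 + 72 @ $20 = $6,930
Aug 17, 178 sold [LIFO — newest first]: 46 @ $21 + 132 @ $20 = $3,606
Aug 18, 104 sold [LIFO — newest first]: 104 @ $20 = $2,080
Total COGS = $6,930 + $3,606 + $2,080 = $12,616
Ending inventory: 39 @ $20 = $780
Check: goods available $13,396 = COGS $12,616 + ending $780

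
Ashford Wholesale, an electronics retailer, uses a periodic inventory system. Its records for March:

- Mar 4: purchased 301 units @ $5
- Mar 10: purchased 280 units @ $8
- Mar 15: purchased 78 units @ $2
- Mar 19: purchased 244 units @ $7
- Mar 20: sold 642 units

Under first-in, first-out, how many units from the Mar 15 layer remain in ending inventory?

17

Mar 20, 642 sold [FIFO — oldest first]: 301 @ $5 + 280 @ $8 + 61 @ $2 = $3,867
Ending inventory: 17 @ $2 + 244 @ $7 = $1,742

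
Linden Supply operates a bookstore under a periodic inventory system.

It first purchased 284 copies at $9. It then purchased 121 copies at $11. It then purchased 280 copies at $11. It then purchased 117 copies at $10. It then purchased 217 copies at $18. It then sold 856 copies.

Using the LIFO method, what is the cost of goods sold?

Sale 1 (856) [LIFO — newest first]: 217 @ $18 + 117 @ $10 + 280 @ $11 + 121 @ $11 + 121 @ $9 = $10,576
Ending inventory: 163 @ $9 = $1,467
Check: goods available $12,043 = COGS $10,576 + ending $1,467

COGS = $10,576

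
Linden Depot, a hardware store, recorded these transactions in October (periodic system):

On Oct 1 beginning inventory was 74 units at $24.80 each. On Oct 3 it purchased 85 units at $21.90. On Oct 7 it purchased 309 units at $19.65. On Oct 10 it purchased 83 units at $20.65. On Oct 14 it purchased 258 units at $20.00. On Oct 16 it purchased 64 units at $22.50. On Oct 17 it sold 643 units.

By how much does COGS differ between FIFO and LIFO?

$331.85

FIFO COGS: 74 @ $24.80 + 85 @ $21.90 + 309 @ $19.65 + 83 @ $20.65 + 92 @ $20.00 = $13,322.50
LIFO COGS: 64 @ $22.50 + 258 @ $20.00 + 83 @ $20.65 + 238 @ $19.65 = $12,990.65
Difference = |$13,322.50 − $12,990.65| = $331.85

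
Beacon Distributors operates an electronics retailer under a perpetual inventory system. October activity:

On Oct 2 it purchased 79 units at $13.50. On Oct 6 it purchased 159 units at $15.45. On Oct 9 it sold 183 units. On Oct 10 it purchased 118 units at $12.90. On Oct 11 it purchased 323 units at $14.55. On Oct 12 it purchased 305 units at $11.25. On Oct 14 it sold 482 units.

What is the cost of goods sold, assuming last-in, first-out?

Oct 9, 183 sold [LIFO — newest first]: 159 @ $15.45 + 24 @ $13.50 = $2,780.55
Oct 14, 482 sold [LIFO — newest first]: 305 @ $11.25 + 177 @ $14.55 = $6,006.60
Total COGS = $2,780.55 + $6,006.60 = $8,787.15
Ending inventory: 55 @ $13.50 + 118 @ $12.90 + 146 @ $14.55 = $4,389.00

COGS = $8,787.15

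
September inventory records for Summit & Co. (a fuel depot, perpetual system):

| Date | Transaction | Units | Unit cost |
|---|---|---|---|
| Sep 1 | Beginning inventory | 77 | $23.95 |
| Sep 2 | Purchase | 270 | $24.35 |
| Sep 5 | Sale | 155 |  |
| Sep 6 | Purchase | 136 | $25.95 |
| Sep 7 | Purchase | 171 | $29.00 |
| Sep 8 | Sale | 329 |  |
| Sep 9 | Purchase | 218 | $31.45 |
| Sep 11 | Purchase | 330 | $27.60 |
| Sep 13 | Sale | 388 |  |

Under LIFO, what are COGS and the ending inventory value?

Sep 5, 155 sold [LIFO — newest first]: 155 @ $24.35 = $3,774.25
Sep 8, 329 sold [LIFO — newest first]: 171 @ $29.00 + 136 @ $25.95 + 22 @ $24.35 = $9,023.90
Sep 13, 388 sold [LIFO — newest first]: 330 @ $27.60 + 58 @ $31.45 = $10,932.10
Total COGS = $3,774.25 + $9,023.90 + $10,932.10 = $23,730.25
Ending inventory: 77 @ $23.95 + 93 @ $24.35 + 160 @ $31.45 = $9,140.70

COGS = $23,730.25; ending inventory = $9,140.70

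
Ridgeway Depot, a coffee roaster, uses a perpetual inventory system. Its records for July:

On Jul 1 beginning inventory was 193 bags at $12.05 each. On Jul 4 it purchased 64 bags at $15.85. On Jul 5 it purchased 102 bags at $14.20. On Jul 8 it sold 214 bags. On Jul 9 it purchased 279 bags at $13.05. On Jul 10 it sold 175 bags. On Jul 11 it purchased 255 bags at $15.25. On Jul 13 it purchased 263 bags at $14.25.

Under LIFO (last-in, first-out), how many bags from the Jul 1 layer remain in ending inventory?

Jul 8, 214 sold [LIFO — newest first]: 102 @ $14.20 + 64 @ $15.85 + 48 @ $12.05 = $3,041.20
Jul 10, 175 sold [LIFO — newest first]: 175 @ $13.05 = $2,283.75
Total COGS = $3,041.20 + $2,283.75 = $5,324.95
Ending inventory: 145 @ $12.05 + 104 @ $13.05 + 255 @ $15.25 + 263 @ $14.25 = $10,740.95
Check: goods available $16,065.90 = COGS $5,324.95 + ending $10,740.95

145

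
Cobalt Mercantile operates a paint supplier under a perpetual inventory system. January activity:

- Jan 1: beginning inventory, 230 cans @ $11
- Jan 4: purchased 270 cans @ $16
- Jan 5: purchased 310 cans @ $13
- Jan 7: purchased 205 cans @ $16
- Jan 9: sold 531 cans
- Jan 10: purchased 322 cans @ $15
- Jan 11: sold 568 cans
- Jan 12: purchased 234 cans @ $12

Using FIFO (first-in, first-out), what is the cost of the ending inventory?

Ending inventory = $6,378

Jan 9, 531 sold [FIFO — oldest first]: 230 @ $11 + 270 @ $16 + 31 @ $13 = $7,253
Jan 11, 568 sold [FIFO — oldest first]: 279 @ $13 + 205 @ $16 + 84 @ $15 = $8,167
Total COGS = $7,253 + $8,167 = $15,420
Ending inventory: 238 @ $15 + 234 @ $12 = $6,378
Check: goods available $21,798 = COGS $15,420 + ending $6,378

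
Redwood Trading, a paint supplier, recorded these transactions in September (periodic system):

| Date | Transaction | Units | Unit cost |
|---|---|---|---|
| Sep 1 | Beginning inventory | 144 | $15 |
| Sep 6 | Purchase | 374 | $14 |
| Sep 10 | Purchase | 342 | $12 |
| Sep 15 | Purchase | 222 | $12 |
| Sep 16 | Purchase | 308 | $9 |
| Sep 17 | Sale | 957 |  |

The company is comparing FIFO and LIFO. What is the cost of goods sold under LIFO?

FIFO COGS: 144 @ $15 + 374 @ $14 + 342 @ $12 + 97 @ $12 = $12,664
LIFO COGS: 308 @ $9 + 222 @ $12 + 342 @ $12 + 85 @ $14 = $10,730

COGS = $10,730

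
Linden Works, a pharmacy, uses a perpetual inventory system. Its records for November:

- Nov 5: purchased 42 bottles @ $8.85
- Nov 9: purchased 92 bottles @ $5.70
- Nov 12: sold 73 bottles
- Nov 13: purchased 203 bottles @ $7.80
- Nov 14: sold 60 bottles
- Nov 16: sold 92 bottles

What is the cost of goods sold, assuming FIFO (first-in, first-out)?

Nov 12, 73 sold [FIFO — oldest first]: 42 @ $8.85 + 31 @ $5.70 = $548.40
Nov 14, 60 sold [FIFO — oldest first]: 60 @ $5.70 = $342.00
Nov 16, 92 sold [FIFO — oldest first]: 1 @ $5.70 + 91 @ $7.80 = $715.50
Total COGS = $548.40 + $342.00 + $715.50 = $1,605.90
Ending inventory: 112 @ $7.80 = $873.60
Check: goods available $2,479.50 = COGS $1,605.90 + ending $873.60

COGS = $1,605.90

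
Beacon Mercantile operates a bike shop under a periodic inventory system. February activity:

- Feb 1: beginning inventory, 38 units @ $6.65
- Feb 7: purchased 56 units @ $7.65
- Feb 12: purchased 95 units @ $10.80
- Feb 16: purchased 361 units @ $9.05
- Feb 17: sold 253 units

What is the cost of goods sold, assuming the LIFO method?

COGS = $2,289.65

Feb 17, 253 sold [LIFO — newest first]: 253 @ $9.05 = $2,289.65
Ending inventory: 38 @ $6.65 + 56 @ $7.65 + 95 @ $10.80 + 108 @ $9.05 = $2,684.50
Check: goods available $4,974.15 = COGS $2,289.65 + ending $2,684.50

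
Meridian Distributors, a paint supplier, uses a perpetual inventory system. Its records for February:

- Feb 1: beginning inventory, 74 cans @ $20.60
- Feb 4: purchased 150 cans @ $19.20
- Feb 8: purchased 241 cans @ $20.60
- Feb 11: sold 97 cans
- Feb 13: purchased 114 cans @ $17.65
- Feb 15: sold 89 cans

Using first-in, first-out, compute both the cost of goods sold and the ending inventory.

COGS = $3,674.80; ending inventory = $7,706.30

Feb 11, 97 sold [FIFO — oldest first]: 74 @ $20.60 + 23 @ $19.20 = $1,966.00
Feb 15, 89 sold [FIFO — oldest first]: 89 @ $19.20 = $1,708.80
Total COGS = $1,966.00 + $1,708.80 = $3,674.80
Ending inventory: 38 @ $19.20 + 241 @ $20.60 + 114 @ $17.65 = $7,706.30
Check: goods available $11,381.10 = COGS $3,674.80 + ending $7,706.30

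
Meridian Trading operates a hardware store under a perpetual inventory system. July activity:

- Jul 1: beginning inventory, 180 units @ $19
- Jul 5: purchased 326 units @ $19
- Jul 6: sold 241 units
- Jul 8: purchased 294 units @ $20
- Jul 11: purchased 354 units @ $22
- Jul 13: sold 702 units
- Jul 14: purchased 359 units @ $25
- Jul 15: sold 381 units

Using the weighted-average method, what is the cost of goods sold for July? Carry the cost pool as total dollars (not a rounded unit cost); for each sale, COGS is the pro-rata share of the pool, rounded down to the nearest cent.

After Jul 1: 180 on hand, pool $3,420.00 (≈ $19.0000 each)
After Jul 5: 506 on hand, pool $9,614.00 (≈ $19.0000 each)
Jul 6, sell 241: 241/506 × $9,614.00 → $4,579.00
After Jul 8: 559 on hand, pool $10,915.00 (≈ $19.5259 each)
After Jul 11: 913 on hand, pool $18,703.00 (≈ $20.4852 each)
Jul 13, sell 702: 702/913 × $18,703.00 → $14,380.61
After Jul 14: 570 on hand, pool $13,297.39 (≈ $23.3288 each)
Jul 15, sell 381: 381/570 × $13,297.39 → $8,888.25
Total COGS = $4,579.00 + $14,380.61 + $8,888.25 = $27,847.86
Ending inventory (cost pool remaining) = $4,409.14
Check: goods available $32,257.00 = COGS $27,847.86 + ending $4,409.14

COGS = $27,847.86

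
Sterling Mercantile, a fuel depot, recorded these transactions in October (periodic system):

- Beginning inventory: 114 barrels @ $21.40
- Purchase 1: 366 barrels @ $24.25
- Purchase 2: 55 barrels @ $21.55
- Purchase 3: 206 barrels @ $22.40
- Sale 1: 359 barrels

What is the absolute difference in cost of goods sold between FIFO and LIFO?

FIFO COGS: 114 @ $21.40 + 245 @ $24.25 = $8,380.85
LIFO COGS: 206 @ $22.40 + 55 @ $21.55 + 98 @ $24.25 = $8,176.15
Difference = |$8,380.85 − $8,176.15| = $204.70

$204.70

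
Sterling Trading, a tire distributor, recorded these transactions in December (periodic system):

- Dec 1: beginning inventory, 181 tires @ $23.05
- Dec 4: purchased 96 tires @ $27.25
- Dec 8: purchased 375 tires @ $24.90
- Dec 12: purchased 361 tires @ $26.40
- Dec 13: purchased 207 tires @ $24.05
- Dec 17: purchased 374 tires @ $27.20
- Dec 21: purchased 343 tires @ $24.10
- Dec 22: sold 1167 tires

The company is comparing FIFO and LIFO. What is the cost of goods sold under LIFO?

FIFO COGS: 181 @ $23.05 + 96 @ $27.25 + 375 @ $24.90 + 361 @ $26.40 + 154 @ $24.05 = $29,359.65
LIFO COGS: 343 @ $24.10 + 374 @ $27.20 + 207 @ $24.05 + 243 @ $26.40 = $29,832.65

COGS = $29,832.65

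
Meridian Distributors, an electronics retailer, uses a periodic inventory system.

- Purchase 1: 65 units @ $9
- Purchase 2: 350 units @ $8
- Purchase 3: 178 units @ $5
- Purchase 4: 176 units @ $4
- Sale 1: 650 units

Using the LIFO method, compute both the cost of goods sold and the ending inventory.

COGS = $3,962; ending inventory = $1,017

Sale 1 (650) [LIFO — newest first]: 176 @ $4 + 178 @ $5 + 296 @ $8 = $3,962
Ending inventory: 65 @ $9 + 54 @ $8 = $1,017
Check: goods available $4,979 = COGS $3,962 + ending $1,017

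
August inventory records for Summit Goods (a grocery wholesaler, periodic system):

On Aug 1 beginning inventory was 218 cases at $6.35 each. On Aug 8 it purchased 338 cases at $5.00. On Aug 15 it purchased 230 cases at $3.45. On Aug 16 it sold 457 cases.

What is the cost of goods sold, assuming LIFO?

COGS = $1,928.50

Aug 16, 457 sold [LIFO — newest first]: 230 @ $3.45 + 227 @ $5.00 = $1,928.50
Ending inventory: 218 @ $6.35 + 111 @ $5.00 = $1,939.30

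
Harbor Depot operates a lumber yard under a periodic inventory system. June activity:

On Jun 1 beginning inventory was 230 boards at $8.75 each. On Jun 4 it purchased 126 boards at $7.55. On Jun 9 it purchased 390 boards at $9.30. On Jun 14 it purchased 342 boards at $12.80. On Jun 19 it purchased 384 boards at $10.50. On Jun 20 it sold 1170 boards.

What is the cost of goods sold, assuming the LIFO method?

COGS = $12,444.30

Jun 20, 1170 sold [LIFO — newest first]: 384 @ $10.50 + 342 @ $12.80 + 390 @ $9.30 + 54 @ $7.55 = $12,444.30
Ending inventory: 230 @ $8.75 + 72 @ $7.55 = $2,556.10
Check: goods available $15,000.40 = COGS $12,444.30 + ending $2,556.10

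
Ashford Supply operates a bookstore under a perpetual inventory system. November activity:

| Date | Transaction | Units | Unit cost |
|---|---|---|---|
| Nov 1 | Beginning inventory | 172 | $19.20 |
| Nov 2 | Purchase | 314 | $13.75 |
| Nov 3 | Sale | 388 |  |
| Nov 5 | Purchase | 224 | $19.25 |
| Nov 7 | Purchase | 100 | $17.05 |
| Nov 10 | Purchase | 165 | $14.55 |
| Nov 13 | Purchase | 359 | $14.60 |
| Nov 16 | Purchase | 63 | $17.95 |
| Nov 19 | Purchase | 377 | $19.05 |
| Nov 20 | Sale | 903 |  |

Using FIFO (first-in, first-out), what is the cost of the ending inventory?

Ending inventory = $8,940.50

Nov 3, 388 sold [FIFO — oldest first]: 172 @ $19.20 + 216 @ $13.75 = $6,272.40
Nov 20, 903 sold [FIFO — oldest first]: 98 @ $13.75 + 224 @ $19.25 + 100 @ $17.05 + 165 @ $14.55 + 316 @ $14.60 = $14,378.85
Total COGS = $6,272.40 + $14,378.85 = $20,651.25
Ending inventory: 43 @ $14.60 + 63 @ $17.95 + 377 @ $19.05 = $8,940.50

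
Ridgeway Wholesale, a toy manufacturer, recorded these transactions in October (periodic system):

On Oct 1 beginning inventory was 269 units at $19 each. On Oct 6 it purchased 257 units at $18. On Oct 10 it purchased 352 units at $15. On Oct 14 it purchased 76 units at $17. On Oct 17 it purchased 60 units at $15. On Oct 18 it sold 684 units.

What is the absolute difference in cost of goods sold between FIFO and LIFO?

FIFO COGS: 269 @ $19 + 257 @ $18 + 158 @ $15 = $12,107
LIFO COGS: 60 @ $15 + 76 @ $17 + 352 @ $15 + 196 @ $18 = $11,000
Difference = |$12,107 − $11,000| = $1,107

$1,107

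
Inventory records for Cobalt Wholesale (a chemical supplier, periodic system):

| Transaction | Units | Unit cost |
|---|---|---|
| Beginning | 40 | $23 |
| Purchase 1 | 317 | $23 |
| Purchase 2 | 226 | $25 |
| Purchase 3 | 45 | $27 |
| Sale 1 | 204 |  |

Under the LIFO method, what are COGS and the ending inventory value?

Sale 1 (204) [LIFO — newest first]: 45 @ $27 + 159 @ $25 = $5,190
Ending inventory: 40 @ $23 + 317 @ $23 + 67 @ $25 = $9,886

COGS = $5,190; ending inventory = $9,886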